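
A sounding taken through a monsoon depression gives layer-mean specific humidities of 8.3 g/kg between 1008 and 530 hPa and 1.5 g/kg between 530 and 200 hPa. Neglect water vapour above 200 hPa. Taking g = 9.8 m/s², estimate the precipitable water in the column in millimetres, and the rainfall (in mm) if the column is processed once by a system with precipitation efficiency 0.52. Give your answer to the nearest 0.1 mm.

PW ≈ 45.5 mm; rainfall ≈ 23.7 mm

Precipitable water is the column-integrated vapour mass per unit area: PW = (1/g) Σ q̄ Δp, with q in kg/kg and Δp in Pa (1 kg/m² of water = 1 mm).
Layer 1008–530 hPa: Δp = 478 hPa = 47800 Pa, q̄ = 0.0083 kg/kg → 0.0083 × 47800 / 9.8 = 40.48 mm
Layer 530–200 hPa: Δp = 330 hPa = 33000 Pa, q̄ = 0.0015 kg/kg → 0.0015 × 33000 / 9.8 = 5.05 mm
PW = 40.48 + 5.05 = 45.53 ≈ 45.5 mm.
Rainfall = ε × PW = 0.52 × 45.5 = 23.7 mm.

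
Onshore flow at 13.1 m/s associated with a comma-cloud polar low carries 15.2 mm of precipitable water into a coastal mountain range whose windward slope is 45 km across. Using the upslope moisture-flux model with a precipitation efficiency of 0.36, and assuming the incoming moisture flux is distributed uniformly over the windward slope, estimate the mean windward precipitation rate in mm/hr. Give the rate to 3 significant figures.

R ≈ 5.73 mm/hr

Incoming column moisture flux per unit ridge length: F = V × PW = 13.1 × 15.2 = 199.12 mm·m/s.
Spread over the 45 km slope with efficiency ε = 0.36: R = ε·F/W = 0.36 × 199.12 / 45000 m = 1.593e-03 mm/s.
R = 1.593e-03 × 3600 = 5.73 mm/hr.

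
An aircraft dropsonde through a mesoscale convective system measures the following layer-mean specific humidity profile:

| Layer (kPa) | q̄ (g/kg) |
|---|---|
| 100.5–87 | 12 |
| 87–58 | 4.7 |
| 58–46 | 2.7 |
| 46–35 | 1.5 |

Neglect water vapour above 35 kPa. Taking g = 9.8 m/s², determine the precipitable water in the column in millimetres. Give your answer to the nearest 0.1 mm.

PW ≈ 35.4 mm

Precipitable water is the column-integrated vapour mass per unit area: PW = (1/g) Σ q̄ Δp, with q in kg/kg and Δp in Pa (1 kg/m² of water = 1 mm).
Layer 100.5–87 kPa: Δp = 135 hPa = 13500 Pa, q̄ = 0.012 kg/kg → 0.012 × 13500 / 9.8 = 16.53 mm
Layer 87–58 kPa: Δp = 290 hPa = 29000 Pa, q̄ = 0.0047 kg/kg → 0.0047 × 29000 / 9.8 = 13.91 mm
Layer 58–46 kPa: Δp = 120 hPa = 12000 Pa, q̄ = 0.0027 kg/kg → 0.0027 × 12000 / 9.8 = 3.31 mm
Layer 46–35 kPa: Δp = 110 hPa = 11000 Pa, q̄ = 0.0015 kg/kg → 0.0015 × 11000 / 9.8 = 1.68 mm
PW = 16.53 + 13.91 + 3.31 + 1.68 = 35.43 ≈ 35.4 mm.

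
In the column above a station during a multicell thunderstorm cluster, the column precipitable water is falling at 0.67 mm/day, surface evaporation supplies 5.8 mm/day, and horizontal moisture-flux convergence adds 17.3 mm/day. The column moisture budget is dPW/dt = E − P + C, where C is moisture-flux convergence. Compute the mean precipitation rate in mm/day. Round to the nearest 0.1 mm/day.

P ≈ 23.8 mm/day

dPW/dt = -0.67 mm/day.
P = E + C − dPW/dt = 5.8 + (17.3) − (-0.67) = 23.8 mm/day.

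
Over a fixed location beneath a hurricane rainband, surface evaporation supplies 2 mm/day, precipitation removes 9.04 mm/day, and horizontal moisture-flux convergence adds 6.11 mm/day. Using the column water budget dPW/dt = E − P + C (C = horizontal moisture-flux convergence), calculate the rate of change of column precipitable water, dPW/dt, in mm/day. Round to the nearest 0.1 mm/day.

dPW/dt = E − P + C = 2 − 9.04 + (6.11) = -0.9 mm/day.

dPW/dt ≈ -0.9 mm/day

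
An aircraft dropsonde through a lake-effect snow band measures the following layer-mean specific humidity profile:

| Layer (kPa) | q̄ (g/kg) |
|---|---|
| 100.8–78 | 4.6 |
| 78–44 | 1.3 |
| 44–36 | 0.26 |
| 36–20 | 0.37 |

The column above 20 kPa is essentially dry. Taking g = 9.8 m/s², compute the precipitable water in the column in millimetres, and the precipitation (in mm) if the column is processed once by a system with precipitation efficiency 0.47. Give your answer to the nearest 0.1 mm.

Precipitable water is the column-integrated vapour mass per unit area: PW = (1/g) Σ q̄ Δp, with q in kg/kg and Δp in Pa (1 kg/m² of water = 1 mm).
Layer 100.8–78 kPa: Δp = 228 hPa = 22800 Pa, q̄ = 0.0046 kg/kg → 0.0046 × 22800 / 9.8 = 10.70 mm
Layer 78–44 kPa: Δp = 340 hPa = 34000 Pa, q̄ = 0.0013 kg/kg → 0.0013 × 34000 / 9.8 = 4.51 mm
Layer 44–36 kPa: Δp = 80 hPa = 8000 Pa, q̄ = 0.00026 kg/kg → 0.00026 × 8000 / 9.8 = 0.21 mm
Layer 36–20 kPa: Δp = 160 hPa = 16000 Pa, q̄ = 0.00037 kg/kg → 0.00037 × 16000 / 9.8 = 0.60 mm
PW = 10.70 + 4.51 + 0.21 + 0.60 = 16.02 ≈ 16.0 mm.
Precipitation = ε × PW = 0.47 × 16.0 = 7.5 mm.

PW ≈ 16.0 mm; precipitation ≈ 7.5 mm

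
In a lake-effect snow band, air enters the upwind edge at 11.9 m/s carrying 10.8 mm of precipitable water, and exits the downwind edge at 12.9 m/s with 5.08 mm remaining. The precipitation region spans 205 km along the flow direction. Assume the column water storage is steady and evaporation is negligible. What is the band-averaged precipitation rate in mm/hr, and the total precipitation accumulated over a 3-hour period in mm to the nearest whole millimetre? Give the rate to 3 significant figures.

R ≈ 1.11 mm/hr; total ≈ 3 mm

Column moisture flux per unit crosswind length is F = V × PW.
Inflow: F_in = 11.9 × 10.8 = 128.52 mm·m/s
Outflow: F_out = 12.9 × 5.08 = 65.532 mm·m/s
Steady-state rate R = (F_in − F_out)/L = (128.52 − 65.532) / 205000 m = 3.073e-04 mm/s.
R = 3.073e-04 × 3600 = 1.11 mm/hr.
Over 3 h: total = 1.11 × 3 = 3.33 ≈ 3 mm.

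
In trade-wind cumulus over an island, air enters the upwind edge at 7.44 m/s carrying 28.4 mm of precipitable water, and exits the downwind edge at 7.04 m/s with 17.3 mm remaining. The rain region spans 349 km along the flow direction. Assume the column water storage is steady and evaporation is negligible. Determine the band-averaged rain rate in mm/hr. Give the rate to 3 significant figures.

R ≈ 0.923 mm/hr

Column moisture flux per unit crosswind length is F = V × PW.
Inflow: F_in = 7.44 × 28.4 = 211.296 mm·m/s
Outflow: F_out = 7.04 × 17.3 = 121.792 mm·m/s
Steady-state rate R = (F_in − F_out)/L = (211.296 − 121.792) / 349000 m = 2.565e-04 mm/s.
R = 2.565e-04 × 3600 = 0.923 mm/hr.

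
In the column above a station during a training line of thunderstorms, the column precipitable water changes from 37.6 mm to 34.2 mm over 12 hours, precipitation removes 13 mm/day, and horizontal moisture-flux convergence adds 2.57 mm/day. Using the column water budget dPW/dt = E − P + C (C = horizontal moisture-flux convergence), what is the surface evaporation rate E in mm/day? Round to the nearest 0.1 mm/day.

dPW/dt = (34.2 − 37.6) mm / (12/24 day) = -6.800 mm/day.
E = dPW/dt + P − C = (-6.800) + 13 − (2.57) = 3.6 mm/day.

E ≈ 3.6 mm/day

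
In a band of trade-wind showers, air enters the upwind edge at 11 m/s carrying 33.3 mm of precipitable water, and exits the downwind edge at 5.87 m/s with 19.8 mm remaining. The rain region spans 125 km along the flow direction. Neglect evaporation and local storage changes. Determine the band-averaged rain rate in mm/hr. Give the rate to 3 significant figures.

Column moisture flux per unit crosswind length is F = V × PW.
Inflow: F_in = 11 × 33.3 = 366.3 mm·m/s
Outflow: F_out = 5.87 × 19.8 = 116.226 mm·m/s
Steady-state rate R = (F_in − F_out)/L = (366.3 − 116.226) / 125000 m = 2.001e-03 mm/s.
R = 2.001e-03 × 3600 = 7.20 mm/hr.

R ≈ 7.20 mm/hr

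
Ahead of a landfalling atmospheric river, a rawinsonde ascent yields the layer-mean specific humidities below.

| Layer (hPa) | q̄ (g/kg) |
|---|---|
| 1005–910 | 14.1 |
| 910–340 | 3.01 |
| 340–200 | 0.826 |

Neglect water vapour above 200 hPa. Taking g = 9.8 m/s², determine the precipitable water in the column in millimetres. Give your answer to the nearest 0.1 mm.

Precipitable water is the column-integrated vapour mass per unit area: PW = (1/g) Σ q̄ Δp, with q in kg/kg and Δp in Pa (1 kg/m² of water = 1 mm).
Layer 1005–910 hPa: Δp = 95 hPa = 9500 Pa, q̄ = 0.0141 kg/kg → 0.0141 × 9500 / 9.8 = 13.67 mm
Layer 910–340 hPa: Δp = 570 hPa = 57000 Pa, q̄ = 0.00301 kg/kg → 0.00301 × 57000 / 9.8 = 17.51 mm
Layer 340–200 hPa: Δp = 140 hPa = 14000 Pa, q̄ = 0.000826 kg/kg → 0.000826 × 14000 / 9.8 = 1.18 mm
PW = 13.67 + 17.51 + 1.18 = 32.36 ≈ 32.4 mm.

PW ≈ 32.4 mm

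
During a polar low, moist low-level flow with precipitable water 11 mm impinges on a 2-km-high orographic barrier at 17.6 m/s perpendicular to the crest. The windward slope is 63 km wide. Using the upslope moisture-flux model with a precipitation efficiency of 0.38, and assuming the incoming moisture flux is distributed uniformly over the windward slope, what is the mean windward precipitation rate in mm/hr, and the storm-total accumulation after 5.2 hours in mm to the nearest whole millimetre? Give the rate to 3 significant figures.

R ≈ 4.20 mm/hr; total ≈ 22 mm

Incoming column moisture flux per unit ridge length: F = V × PW = 17.6 × 11 = 193.6 mm·m/s.
Spread over the 63 km slope with efficiency ε = 0.38: R = ε·F/W = 0.38 × 193.6 / 63000 m = 1.168e-03 mm/s.
R = 1.168e-03 × 3600 = 4.20 mm/hr.
Over 5.2 h: total = 4.20 × 5.2 = 21.84 ≈ 22 mm.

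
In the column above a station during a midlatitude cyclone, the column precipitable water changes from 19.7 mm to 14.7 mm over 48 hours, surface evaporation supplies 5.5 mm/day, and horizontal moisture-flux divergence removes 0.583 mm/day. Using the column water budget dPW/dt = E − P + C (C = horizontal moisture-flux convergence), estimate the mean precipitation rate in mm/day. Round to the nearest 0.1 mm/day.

P ≈ 7.4 mm/day

dPW/dt = (14.7 − 19.7) mm / (48/24 day) = -2.500 mm/day.
P = E + C − dPW/dt = 5.5 + (-0.583) − (-2.500) = 7.4 mm/day.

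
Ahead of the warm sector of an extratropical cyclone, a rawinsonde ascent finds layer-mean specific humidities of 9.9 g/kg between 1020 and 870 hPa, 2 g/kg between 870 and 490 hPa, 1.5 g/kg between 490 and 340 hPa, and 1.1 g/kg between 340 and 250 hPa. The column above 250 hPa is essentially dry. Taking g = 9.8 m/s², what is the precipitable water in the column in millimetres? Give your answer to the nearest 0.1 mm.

PW ≈ 26.2 mm

Precipitable water is the column-integrated vapour mass per unit area: PW = (1/g) Σ q̄ Δp, with q in kg/kg and Δp in Pa (1 kg/m² of water = 1 mm).
Layer 1020–870 hPa: Δp = 150 hPa = 15000 Pa, q̄ = 0.0099 kg/kg → 0.0099 × 15000 / 9.8 = 15.15 mm
Layer 870–490 hPa: Δp = 380 hPa = 38000 Pa, q̄ = 0.002 kg/kg → 0.002 × 38000 / 9.8 = 7.76 mm
Layer 490–340 hPa: Δp = 150 hPa = 15000 Pa, q̄ = 0.0015 kg/kg → 0.0015 × 15000 / 9.8 = 2.30 mm
Layer 340–250 hPa: Δp = 90 hPa = 9000 Pa, q̄ = 0.0011 kg/kg → 0.0011 × 9000 / 9.8 = 1.01 mm
PW = 15.15 + 7.76 + 2.30 + 1.01 = 26.22 ≈ 26.2 mm.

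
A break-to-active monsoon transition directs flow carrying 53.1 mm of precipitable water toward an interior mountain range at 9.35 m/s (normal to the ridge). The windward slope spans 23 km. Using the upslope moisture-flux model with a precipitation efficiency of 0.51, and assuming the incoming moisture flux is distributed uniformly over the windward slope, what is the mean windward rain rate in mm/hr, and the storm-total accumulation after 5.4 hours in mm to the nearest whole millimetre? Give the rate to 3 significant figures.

Incoming column moisture flux per unit ridge length: F = V × PW = 9.35 × 53.1 = 496.485 mm·m/s.
Spread over the 23 km slope with efficiency ε = 0.51: R = ε·F/W = 0.51 × 496.485 / 23000 m = 1.101e-02 mm/s.
R = 1.101e-02 × 3600 = 39.6 mm/hr.
Over 5.4 h: total = 39.6 × 5.4 = 213.84 ≈ 214 mm.

R ≈ 39.6 mm/hr; total ≈ 214 mm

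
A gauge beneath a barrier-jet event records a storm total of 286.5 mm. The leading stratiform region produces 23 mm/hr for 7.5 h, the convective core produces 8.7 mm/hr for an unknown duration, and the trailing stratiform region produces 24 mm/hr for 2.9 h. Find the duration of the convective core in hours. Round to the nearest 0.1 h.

Known phases: 23 × 7.5 + 24 × 2.9 = 172.5 + 69.6 = 242.1 mm.
Remaining depth = 286.5 − 242.1 = 44.4 mm.
Duration = 44.4 / 8.7 = 5.1 h.

duration ≈ 5.1 h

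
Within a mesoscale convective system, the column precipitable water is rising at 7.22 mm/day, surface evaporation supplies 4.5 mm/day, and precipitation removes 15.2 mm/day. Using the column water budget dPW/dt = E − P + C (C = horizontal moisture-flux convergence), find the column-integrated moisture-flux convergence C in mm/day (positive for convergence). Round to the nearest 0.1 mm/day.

C ≈ 17.9 mm/day

dPW/dt = +7.22 mm/day.
C = dPW/dt − E + P = (+7.22) − 4.5 + 15.2 = 17.9 mm/day.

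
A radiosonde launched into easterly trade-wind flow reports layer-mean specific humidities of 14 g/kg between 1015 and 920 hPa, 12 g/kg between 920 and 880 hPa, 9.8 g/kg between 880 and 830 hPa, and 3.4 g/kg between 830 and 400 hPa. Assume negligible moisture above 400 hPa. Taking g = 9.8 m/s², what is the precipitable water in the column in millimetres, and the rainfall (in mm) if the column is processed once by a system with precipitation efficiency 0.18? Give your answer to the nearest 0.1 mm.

PW ≈ 38.4 mm; rainfall ≈ 6.9 mm

Precipitable water is the column-integrated vapour mass per unit area: PW = (1/g) Σ q̄ Δp, with q in kg/kg and Δp in Pa (1 kg/m² of water = 1 mm).
Layer 1015–920 hPa: Δp = 95 hPa = 9500 Pa, q̄ = 0.014 kg/kg → 0.014 × 9500 / 9.8 = 13.57 mm
Layer 920–880 hPa: Δp = 40 hPa = 4000 Pa, q̄ = 0.012 kg/kg → 0.012 × 4000 / 9.8 = 4.90 mm
Layer 880–830 hPa: Δp = 50 hPa = 5000 Pa, q̄ = 0.0098 kg/kg → 0.0098 × 5000 / 9.8 = 5.00 mm
Layer 830–400 hPa: Δp = 430 hPa = 43000 Pa, q̄ = 0.0034 kg/kg → 0.0034 × 43000 / 9.8 = 14.92 mm
PW = 13.57 + 4.90 + 5.00 + 14.92 = 38.39 ≈ 38.4 mm.
Rainfall = ε × PW = 0.18 × 38.4 = 6.9 mm.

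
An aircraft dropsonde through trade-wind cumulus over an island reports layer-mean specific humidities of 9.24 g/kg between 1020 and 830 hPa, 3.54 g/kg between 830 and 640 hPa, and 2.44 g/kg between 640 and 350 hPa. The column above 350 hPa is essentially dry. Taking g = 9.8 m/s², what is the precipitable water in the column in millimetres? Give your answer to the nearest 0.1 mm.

PW ≈ 32.0 mm

Precipitable water is the column-integrated vapour mass per unit area: PW = (1/g) Σ q̄ Δp, with q in kg/kg and Δp in Pa (1 kg/m² of water = 1 mm).
Layer 1020–830 hPa: Δp = 190 hPa = 19000 Pa, q̄ = 0.00924 kg/kg → 0.00924 × 19000 / 9.8 = 17.91 mm
Layer 830–640 hPa: Δp = 190 hPa = 19000 Pa, q̄ = 0.00354 kg/kg → 0.00354 × 19000 / 9.8 = 6.86 mm
Layer 640–350 hPa: Δp = 290 hPa = 29000 Pa, q̄ = 0.00244 kg/kg → 0.00244 × 29000 / 9.8 = 7.22 mm
PW = 17.91 + 6.86 + 7.22 = 31.99 ≈ 32.0 mm.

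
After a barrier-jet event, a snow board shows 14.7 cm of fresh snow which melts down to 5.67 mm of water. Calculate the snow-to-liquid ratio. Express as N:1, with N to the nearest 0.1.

ratio ≈ 25.9

Ratio = snow depth / SWE = 147 mm / 5.67 mm = 25.9, i.e. 25.9:1.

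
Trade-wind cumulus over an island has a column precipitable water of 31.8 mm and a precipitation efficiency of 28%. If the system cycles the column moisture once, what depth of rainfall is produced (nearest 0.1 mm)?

Rainfall = ε × PW = 0.28 × 31.8 = 8.9 mm.

rainfall ≈ 8.9 mm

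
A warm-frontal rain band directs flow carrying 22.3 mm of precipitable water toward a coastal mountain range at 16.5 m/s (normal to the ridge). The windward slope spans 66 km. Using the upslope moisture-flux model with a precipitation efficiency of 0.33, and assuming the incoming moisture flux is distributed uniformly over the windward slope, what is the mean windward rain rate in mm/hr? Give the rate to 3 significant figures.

Incoming column moisture flux per unit ridge length: F = V × PW = 16.5 × 22.3 = 367.95 mm·m/s.
Spread over the 66 km slope with efficiency ε = 0.33: R = ε·F/W = 0.33 × 367.95 / 66000 m = 1.840e-03 mm/s.
R = 1.840e-03 × 3600 = 6.62 mm/hr.

R ≈ 6.62 mm/hr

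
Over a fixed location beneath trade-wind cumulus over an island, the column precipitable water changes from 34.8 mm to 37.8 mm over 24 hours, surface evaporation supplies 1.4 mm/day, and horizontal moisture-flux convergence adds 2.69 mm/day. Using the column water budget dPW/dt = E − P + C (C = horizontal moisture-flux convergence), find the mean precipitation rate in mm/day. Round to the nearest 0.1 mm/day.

dPW/dt = (37.8 − 34.8) mm / (24/24 day) = +3.000 mm/day.
P = E + C − dPW/dt = 1.4 + (2.69) − (+3.000) = 1.1 mm/day.

P ≈ 1.1 mm/day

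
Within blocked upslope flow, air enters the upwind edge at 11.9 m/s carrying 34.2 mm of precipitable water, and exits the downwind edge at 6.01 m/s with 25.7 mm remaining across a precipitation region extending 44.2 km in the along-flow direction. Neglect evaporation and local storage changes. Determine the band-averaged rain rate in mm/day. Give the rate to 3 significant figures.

Column moisture flux per unit crosswind length is F = V × PW.
Inflow: F_in = 11.9 × 34.2 = 406.98 mm·m/s
Outflow: F_out = 6.01 × 25.7 = 154.457 mm·m/s
Steady-state rate R = (F_in − F_out)/L = (406.98 − 154.457) / 44200 m = 5.713e-03 mm/s.
R = 5.713e-03 × 3600 × 24 = 494 mm/day.

R ≈ 494 mm/day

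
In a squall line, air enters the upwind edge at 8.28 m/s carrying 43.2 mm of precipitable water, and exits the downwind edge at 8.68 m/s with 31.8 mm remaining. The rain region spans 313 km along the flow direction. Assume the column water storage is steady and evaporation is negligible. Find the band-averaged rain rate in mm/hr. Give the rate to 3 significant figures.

R ≈ 0.939 mm/hr

Column moisture flux per unit crosswind length is F = V × PW.
Inflow: F_in = 8.28 × 43.2 = 357.696 mm·m/s
Outflow: F_out = 8.68 × 31.8 = 276.024 mm·m/s
Steady-state rate R = (F_in − F_out)/L = (357.696 − 276.024) / 313000 m = 2.609e-04 mm/s.
R = 2.609e-04 × 3600 = 0.939 mm/hr.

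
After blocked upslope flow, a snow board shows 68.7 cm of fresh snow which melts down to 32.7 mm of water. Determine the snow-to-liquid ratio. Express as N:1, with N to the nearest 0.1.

ratio ≈ 21.0

Ratio = snow depth / SWE = 687 mm / 32.7 mm = 21.0, i.e. 21.0:1.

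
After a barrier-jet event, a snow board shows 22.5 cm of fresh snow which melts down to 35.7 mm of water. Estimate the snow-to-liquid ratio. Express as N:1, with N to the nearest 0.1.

ratio ≈ 6.3

Ratio = snow depth / SWE = 225 mm / 35.7 mm = 6.3, i.e. 6.3:1.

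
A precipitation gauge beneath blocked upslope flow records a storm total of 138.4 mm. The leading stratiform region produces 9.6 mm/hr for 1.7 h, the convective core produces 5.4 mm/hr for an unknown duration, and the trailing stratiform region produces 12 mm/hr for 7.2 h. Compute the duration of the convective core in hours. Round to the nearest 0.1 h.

Known phases: 9.6 × 1.7 + 12 × 7.2 = 16.32 + 86.4 = 102.72 mm.
Remaining depth = 138.4 − 102.72 = 35.68 mm.
Duration = 35.68 / 5.4 = 6.6 h.

duration ≈ 6.6 h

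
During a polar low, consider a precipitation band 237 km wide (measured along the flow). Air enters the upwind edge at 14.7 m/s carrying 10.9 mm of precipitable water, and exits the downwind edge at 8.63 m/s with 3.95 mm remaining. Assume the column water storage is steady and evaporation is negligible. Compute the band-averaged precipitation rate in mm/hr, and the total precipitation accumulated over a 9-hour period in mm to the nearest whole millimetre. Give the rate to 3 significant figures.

R ≈ 1.92 mm/hr; total ≈ 17 mm

Column moisture flux per unit crosswind length is F = V × PW.
Inflow: F_in = 14.7 × 10.9 = 160.23 mm·m/s
Outflow: F_out = 8.63 × 3.95 = 34.0885 mm·m/s
Steady-state rate R = (F_in − F_out)/L = (160.23 − 34.0885) / 237000 m = 5.322e-04 mm/s.
R = 5.322e-04 × 3600 = 1.92 mm/hr.
Over 9 h: total = 1.92 × 9 = 17.28 ≈ 17 mm.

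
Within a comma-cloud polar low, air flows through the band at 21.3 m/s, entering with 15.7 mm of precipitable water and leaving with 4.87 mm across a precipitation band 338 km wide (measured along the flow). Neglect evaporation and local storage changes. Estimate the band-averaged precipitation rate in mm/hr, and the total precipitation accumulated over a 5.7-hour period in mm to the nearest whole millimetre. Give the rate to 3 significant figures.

R ≈ 2.46 mm/hr; total ≈ 14 mm

Column moisture flux per unit crosswind length is F = V × PW.
Inflow: F_in = 21.3 × 15.7 = 334.41 mm·m/s
Outflow: F_out = 21.3 × 4.87 = 103.731 mm·m/s
Steady-state rate R = (F_in − F_out)/L = (334.41 − 103.731) / 338000 m = 6.825e-04 mm/s.
R = 6.825e-04 × 3600 = 2.46 mm/hr.
Over 5.7 h: total = 2.46 × 5.7 = 14.022 ≈ 14 mm.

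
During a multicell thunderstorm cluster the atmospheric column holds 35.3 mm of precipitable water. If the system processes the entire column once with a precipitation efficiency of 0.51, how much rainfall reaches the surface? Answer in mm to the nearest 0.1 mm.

Rainfall = ε × PW = 0.51 × 35.3 = 18.0 mm.

rainfall ≈ 18.0 mm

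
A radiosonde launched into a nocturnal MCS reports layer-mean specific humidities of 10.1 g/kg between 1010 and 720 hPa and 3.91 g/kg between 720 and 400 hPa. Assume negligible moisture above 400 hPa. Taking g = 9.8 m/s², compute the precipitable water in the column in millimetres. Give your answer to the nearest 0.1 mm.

PW ≈ 42.7 mm

Precipitable water is the column-integrated vapour mass per unit area: PW = (1/g) Σ q̄ Δp, with q in kg/kg and Δp in Pa (1 kg/m² of water = 1 mm).
Layer 1010–720 hPa: Δp = 290 hPa = 29000 Pa, q̄ = 0.0101 kg/kg → 0.0101 × 29000 / 9.8 = 29.89 mm
Layer 720–400 hPa: Δp = 320 hPa = 32000 Pa, q̄ = 0.00391 kg/kg → 0.00391 × 32000 / 9.8 = 12.77 mm
PW = 29.89 + 12.77 = 42.66 ≈ 42.7 mm.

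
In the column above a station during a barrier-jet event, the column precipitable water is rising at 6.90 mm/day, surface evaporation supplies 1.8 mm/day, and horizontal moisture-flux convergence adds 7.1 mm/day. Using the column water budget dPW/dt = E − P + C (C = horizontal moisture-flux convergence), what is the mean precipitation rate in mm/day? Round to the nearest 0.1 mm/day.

P ≈ 2.0 mm/day

dPW/dt = +6.90 mm/day.
P = E + C − dPW/dt = 1.8 + (7.1) − (+6.90) = 2.0 mm/day.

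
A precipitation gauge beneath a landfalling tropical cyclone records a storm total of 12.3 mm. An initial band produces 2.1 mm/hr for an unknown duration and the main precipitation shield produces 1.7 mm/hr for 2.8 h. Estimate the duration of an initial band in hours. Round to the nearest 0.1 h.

Known phases: 1.7 × 2.8 = 4.76 mm.
Remaining depth = 12.3 − 4.76 = 7.54 mm.
Duration = 7.54 / 2.1 = 3.6 h.

duration ≈ 3.6 h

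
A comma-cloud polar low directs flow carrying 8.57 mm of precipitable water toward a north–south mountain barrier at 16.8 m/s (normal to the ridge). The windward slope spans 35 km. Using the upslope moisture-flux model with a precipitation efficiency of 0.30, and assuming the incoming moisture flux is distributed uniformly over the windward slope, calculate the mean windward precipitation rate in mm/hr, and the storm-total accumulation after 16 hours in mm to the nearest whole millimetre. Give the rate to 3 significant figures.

Incoming column moisture flux per unit ridge length: F = V × PW = 16.8 × 8.57 = 143.976 mm·m/s.
Spread over the 35 km slope with efficiency ε = 0.30: R = ε·F/W = 0.30 × 143.976 / 35000 m = 1.234e-03 mm/s.
R = 1.234e-03 × 3600 = 4.44 mm/hr.
Over 16 h: total = 4.44 × 16 = 71.04 ≈ 71 mm.

R ≈ 4.44 mm/hr; total ≈ 71 mm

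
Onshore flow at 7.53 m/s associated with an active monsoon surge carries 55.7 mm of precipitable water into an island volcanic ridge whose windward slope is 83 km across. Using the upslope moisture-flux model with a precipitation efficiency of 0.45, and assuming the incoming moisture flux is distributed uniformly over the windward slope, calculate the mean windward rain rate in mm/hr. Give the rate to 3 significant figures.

Incoming column moisture flux per unit ridge length: F = V × PW = 7.53 × 55.7 = 419.421 mm·m/s.
Spread over the 83 km slope with efficiency ε = 0.45: R = ε·F/W = 0.45 × 419.421 / 83000 m = 2.274e-03 mm/s.
R = 2.274e-03 × 3600 = 8.19 mm/hr.

R ≈ 8.19 mm/hr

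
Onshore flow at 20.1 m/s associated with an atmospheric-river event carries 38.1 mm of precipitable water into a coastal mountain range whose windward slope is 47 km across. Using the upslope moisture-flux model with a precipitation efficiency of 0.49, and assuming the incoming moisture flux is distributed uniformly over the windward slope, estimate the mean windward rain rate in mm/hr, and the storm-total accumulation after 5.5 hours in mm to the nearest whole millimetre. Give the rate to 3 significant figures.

Incoming column moisture flux per unit ridge length: F = V × PW = 20.1 × 38.1 = 765.81 mm·m/s.
Spread over the 47 km slope with efficiency ε = 0.49: R = ε·F/W = 0.49 × 765.81 / 47000 m = 7.984e-03 mm/s.
R = 7.984e-03 × 3600 = 28.7 mm/hr.
Over 5.5 h: total = 28.7 × 5.5 = 157.85 ≈ 158 mm.

R ≈ 28.7 mm/hr; total ≈ 158 mm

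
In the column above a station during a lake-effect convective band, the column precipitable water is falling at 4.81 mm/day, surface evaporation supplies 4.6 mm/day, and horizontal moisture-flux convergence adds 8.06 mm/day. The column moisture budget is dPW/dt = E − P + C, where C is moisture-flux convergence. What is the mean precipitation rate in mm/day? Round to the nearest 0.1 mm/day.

P ≈ 17.5 mm/day

dPW/dt = -4.81 mm/day.
P = E + C − dPW/dt = 4.6 + (8.06) − (-4.81) = 17.5 mm/day.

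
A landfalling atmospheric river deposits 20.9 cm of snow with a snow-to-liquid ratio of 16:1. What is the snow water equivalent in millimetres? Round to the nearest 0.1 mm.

SWE ≈ 13.1 mm

SWE = snow depth / ratio = 20.9 cm / 16 = 1.306 cm = 13.1 mm.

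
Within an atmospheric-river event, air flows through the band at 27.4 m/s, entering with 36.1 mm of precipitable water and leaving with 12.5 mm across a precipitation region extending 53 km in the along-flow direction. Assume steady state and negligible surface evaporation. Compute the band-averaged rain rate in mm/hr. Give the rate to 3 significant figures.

Column moisture flux per unit crosswind length is F = V × PW.
Inflow: F_in = 27.4 × 36.1 = 989.14 mm·m/s
Outflow: F_out = 27.4 × 12.5 = 342.5 mm·m/s
Steady-state rate R = (F_in − F_out)/L = (989.14 − 342.5) / 53000 m = 1.220e-02 mm/s.
R = 1.220e-02 × 3600 = 43.9 mm/hr.

R ≈ 43.9 mm/hr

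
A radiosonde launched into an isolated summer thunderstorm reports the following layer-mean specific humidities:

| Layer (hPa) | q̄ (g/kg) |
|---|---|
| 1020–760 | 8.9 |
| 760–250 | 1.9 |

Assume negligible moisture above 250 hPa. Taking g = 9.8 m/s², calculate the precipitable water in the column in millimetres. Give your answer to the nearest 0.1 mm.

PW ≈ 33.5 mm

Precipitable water is the column-integrated vapour mass per unit area: PW = (1/g) Σ q̄ Δp, with q in kg/kg and Δp in Pa (1 kg/m² of water = 1 mm).
Layer 1020–760 hPa: Δp = 260 hPa = 26000 Pa, q̄ = 0.0089 kg/kg → 0.0089 × 26000 / 9.8 = 23.61 mm
Layer 760–250 hPa: Δp = 510 hPa = 51000 Pa, q̄ = 0.0019 kg/kg → 0.0019 × 51000 / 9.8 = 9.89 mm
PW = 23.61 + 9.89 = 33.50 ≈ 33.5 mm.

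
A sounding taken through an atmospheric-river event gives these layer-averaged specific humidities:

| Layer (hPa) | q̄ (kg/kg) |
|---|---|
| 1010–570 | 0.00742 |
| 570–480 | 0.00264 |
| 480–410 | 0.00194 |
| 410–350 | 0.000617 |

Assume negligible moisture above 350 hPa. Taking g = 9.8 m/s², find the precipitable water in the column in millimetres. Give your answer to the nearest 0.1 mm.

Precipitable water is the column-integrated vapour mass per unit area: PW = (1/g) Σ q̄ Δp, with q in kg/kg and Δp in Pa (1 kg/m² of water = 1 mm).
Layer 1010–570 hPa: Δp = 440 hPa = 44000 Pa, q̄ = 0.00742 kg/kg → 0.00742 × 44000 / 9.8 = 33.31 mm
Layer 570–480 hPa: Δp = 90 hPa = 9000 Pa, q̄ = 0.00264 kg/kg → 0.00264 × 9000 / 9.8 = 2.42 mm
Layer 480–410 hPa: Δp = 70 hPa = 7000 Pa, q̄ = 0.00194 kg/kg → 0.00194 × 7000 / 9.8 = 1.39 mm
Layer 410–350 hPa: Δp = 60 hPa = 6000 Pa, q̄ = 0.000617 kg/kg → 0.000617 × 6000 / 9.8 = 0.38 mm
PW = 33.31 + 2.42 + 1.39 + 0.38 = 37.50 ≈ 37.5 mm.

PW ≈ 37.5 mm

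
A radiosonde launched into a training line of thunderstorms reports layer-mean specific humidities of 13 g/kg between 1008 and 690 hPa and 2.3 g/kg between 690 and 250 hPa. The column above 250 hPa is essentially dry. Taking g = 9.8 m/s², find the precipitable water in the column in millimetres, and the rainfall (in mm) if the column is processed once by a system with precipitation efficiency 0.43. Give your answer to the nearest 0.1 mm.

PW ≈ 52.5 mm; rainfall ≈ 22.6 mm

Precipitable water is the column-integrated vapour mass per unit area: PW = (1/g) Σ q̄ Δp, with q in kg/kg and Δp in Pa (1 kg/m² of water = 1 mm).
Layer 1008–690 hPa: Δp = 318 hPa = 31800 Pa, q̄ = 0.013 kg/kg → 0.013 × 31800 / 9.8 = 42.18 mm
Layer 690–250 hPa: Δp = 440 hPa = 44000 Pa, q̄ = 0.0023 kg/kg → 0.0023 × 44000 / 9.8 = 10.33 mm
PW = 42.18 + 10.33 = 52.51 ≈ 52.5 mm.
Rainfall = ε × PW = 0.43 × 52.5 = 22.6 mm.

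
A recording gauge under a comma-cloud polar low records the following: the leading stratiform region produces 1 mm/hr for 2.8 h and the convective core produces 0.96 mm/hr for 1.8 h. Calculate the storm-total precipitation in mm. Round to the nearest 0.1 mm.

Total = Σ Rᵢ Δtᵢ = 1 × 2.8 + 0.96 × 1.8
      = 2.8 + 1.728 = 4.5 mm.

total ≈ 4.5 mm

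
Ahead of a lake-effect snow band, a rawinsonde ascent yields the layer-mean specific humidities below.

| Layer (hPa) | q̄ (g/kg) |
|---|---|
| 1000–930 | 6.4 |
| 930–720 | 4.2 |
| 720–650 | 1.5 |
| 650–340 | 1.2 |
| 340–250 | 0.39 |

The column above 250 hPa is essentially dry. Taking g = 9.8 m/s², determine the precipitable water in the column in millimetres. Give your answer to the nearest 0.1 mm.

Precipitable water is the column-integrated vapour mass per unit area: PW = (1/g) Σ q̄ Δp, with q in kg/kg and Δp in Pa (1 kg/m² of water = 1 mm).
Layer 1000–930 hPa: Δp = 70 hPa = 7000 Pa, q̄ = 0.0064 kg/kg → 0.0064 × 7000 / 9.8 = 4.57 mm
Layer 930–720 hPa: Δp = 210 hPa = 21000 Pa, q̄ = 0.0042 kg/kg → 0.0042 × 21000 / 9.8 = 9.00 mm
Layer 720–650 hPa: Δp = 70 hPa = 7000 Pa, q̄ = 0.0015 kg/kg → 0.0015 × 7000 / 9.8 = 1.07 mm
Layer 650–340 hPa: Δp = 310 hPa = 31000 Pa, q̄ = 0.0012 kg/kg → 0.0012 × 31000 / 9.8 = 3.80 mm
Layer 340–250 hPa: Δp = 90 hPa = 9000 Pa, q̄ = 0.00039 kg/kg → 0.00039 × 9000 / 9.8 = 0.36 mm
PW = 4.57 + 9.00 + 1.07 + 3.80 + 0.36 = 18.80 ≈ 18.8 mm.

PW ≈ 18.8 mm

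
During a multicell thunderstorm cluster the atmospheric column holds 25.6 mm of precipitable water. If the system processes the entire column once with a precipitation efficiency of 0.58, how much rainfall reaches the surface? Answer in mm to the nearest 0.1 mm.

rainfall ≈ 14.8 mm

Rainfall = ε × PW = 0.58 × 25.6 = 14.8 mm.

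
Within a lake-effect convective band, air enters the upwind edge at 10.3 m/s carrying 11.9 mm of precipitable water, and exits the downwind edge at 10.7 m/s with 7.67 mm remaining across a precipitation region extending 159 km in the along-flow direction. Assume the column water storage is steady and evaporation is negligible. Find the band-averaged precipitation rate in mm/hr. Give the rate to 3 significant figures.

R ≈ 0.917 mm/hr

Column moisture flux per unit crosswind length is F = V × PW.
Inflow: F_in = 10.3 × 11.9 = 122.57 mm·m/s
Outflow: F_out = 10.7 × 7.67 = 82.069 mm·m/s
Steady-state rate R = (F_in − F_out)/L = (122.57 − 82.069) / 159000 m = 2.547e-04 mm/s.
R = 2.547e-04 × 3600 = 0.917 mm/hr.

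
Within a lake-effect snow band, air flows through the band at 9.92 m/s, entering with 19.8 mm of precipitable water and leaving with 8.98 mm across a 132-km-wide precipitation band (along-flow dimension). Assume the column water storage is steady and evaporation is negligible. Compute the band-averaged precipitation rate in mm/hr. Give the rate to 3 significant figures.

R ≈ 2.93 mm/hr

Column moisture flux per unit crosswind length is F = V × PW.
Inflow: F_in = 9.92 × 19.8 = 196.416 mm·m/s
Outflow: F_out = 9.92 × 8.98 = 89.0816 mm·m/s
Steady-state rate R = (F_in − F_out)/L = (196.416 − 89.0816) / 132000 m = 8.131e-04 mm/s.
R = 8.131e-04 × 3600 = 2.93 mm/hr.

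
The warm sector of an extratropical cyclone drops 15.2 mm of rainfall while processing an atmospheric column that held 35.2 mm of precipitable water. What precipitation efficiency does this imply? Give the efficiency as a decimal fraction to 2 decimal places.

ε ≈ 0.43

ε = rainfall / PW = 15.2 / 35.2 = 0.43.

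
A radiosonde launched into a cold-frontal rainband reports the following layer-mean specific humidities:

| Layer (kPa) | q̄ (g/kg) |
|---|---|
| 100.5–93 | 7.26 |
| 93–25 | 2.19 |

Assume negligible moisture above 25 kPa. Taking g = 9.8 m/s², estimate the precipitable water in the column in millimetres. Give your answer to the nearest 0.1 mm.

Precipitable water is the column-integrated vapour mass per unit area: PW = (1/g) Σ q̄ Δp, with q in kg/kg and Δp in Pa (1 kg/m² of water = 1 mm).
Layer 100.5–93 kPa: Δp = 75 hPa = 7500 Pa, q̄ = 0.00726 kg/kg → 0.00726 × 7500 / 9.8 = 5.56 mm
Layer 93–25 kPa: Δp = 680 hPa = 68000 Pa, q̄ = 0.00219 kg/kg → 0.00219 × 68000 / 9.8 = 15.20 mm
PW = 5.56 + 15.20 = 20.76 ≈ 20.8 mm.

PW ≈ 20.8 mm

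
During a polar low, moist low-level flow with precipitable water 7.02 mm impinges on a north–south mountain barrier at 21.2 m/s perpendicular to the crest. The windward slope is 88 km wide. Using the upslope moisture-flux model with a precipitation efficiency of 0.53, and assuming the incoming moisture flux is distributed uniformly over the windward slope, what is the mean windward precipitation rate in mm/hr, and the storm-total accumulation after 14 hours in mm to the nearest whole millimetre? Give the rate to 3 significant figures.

R ≈ 3.23 mm/hr; total ≈ 45 mm

Incoming column moisture flux per unit ridge length: F = V × PW = 21.2 × 7.02 = 148.824 mm·m/s.
Spread over the 88 km slope with efficiency ε = 0.53: R = ε·F/W = 0.53 × 148.824 / 88000 m = 8.963e-04 mm/s.
R = 8.963e-04 × 3600 = 3.23 mm/hr.
Over 14 h: total = 3.23 × 14 = 45.22 ≈ 45 mm.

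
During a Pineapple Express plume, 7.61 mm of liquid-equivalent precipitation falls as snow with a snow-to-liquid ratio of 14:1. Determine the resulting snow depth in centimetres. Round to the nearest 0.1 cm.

snow depth ≈ 10.7 cm

Snow depth = liquid × ratio = 7.61 mm × 14 = 106.54 mm = 10.7 cm.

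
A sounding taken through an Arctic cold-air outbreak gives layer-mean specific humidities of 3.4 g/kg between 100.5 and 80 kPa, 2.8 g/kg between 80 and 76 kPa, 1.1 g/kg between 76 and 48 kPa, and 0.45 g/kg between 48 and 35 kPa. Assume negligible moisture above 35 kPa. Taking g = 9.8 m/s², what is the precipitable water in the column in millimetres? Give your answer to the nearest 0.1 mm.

Precipitable water is the column-integrated vapour mass per unit area: PW = (1/g) Σ q̄ Δp, with q in kg/kg and Δp in Pa (1 kg/m² of water = 1 mm).
Layer 100.5–80 kPa: Δp = 205 hPa = 20500 Pa, q̄ = 0.0034 kg/kg → 0.0034 × 20500 / 9.8 = 7.11 mm
Layer 80–76 kPa: Δp = 40 hPa = 4000 Pa, q̄ = 0.0028 kg/kg → 0.0028 × 4000 / 9.8 = 1.14 mm
Layer 76–48 kPa: Δp = 280 hPa = 28000 Pa, q̄ = 0.0011 kg/kg → 0.0011 × 28000 / 9.8 = 3.14 mm
Layer 48–35 kPa: Δp = 130 hPa = 13000 Pa, q̄ = 0.00045 kg/kg → 0.00045 × 13000 / 9.8 = 0.60 mm
PW = 7.11 + 1.14 + 3.14 + 0.60 = 11.99 ≈ 12.0 mm.

PW ≈ 12.0 mm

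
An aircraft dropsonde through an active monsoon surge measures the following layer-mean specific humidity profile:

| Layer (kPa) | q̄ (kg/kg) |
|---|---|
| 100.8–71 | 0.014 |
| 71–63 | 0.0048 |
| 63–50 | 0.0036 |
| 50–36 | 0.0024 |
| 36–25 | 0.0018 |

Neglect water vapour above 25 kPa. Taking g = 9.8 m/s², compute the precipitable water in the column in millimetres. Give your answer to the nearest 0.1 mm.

PW ≈ 56.7 mm

Precipitable water is the column-integrated vapour mass per unit area: PW = (1/g) Σ q̄ Δp, with q in kg/kg and Δp in Pa (1 kg/m² of water = 1 mm).
Layer 100.8–71 kPa: Δp = 298 hPa = 29800 Pa, q̄ = 0.014 kg/kg → 0.014 × 29800 / 9.8 = 42.57 mm
Layer 71–63 kPa: Δp = 80 hPa = 8000 Pa, q̄ = 0.0048 kg/kg → 0.0048 × 8000 / 9.8 = 3.92 mm
Layer 63–50 kPa: Δp = 130 hPa = 13000 Pa, q̄ = 0.0036 kg/kg → 0.0036 × 13000 / 9.8 = 4.78 mm
Layer 50–36 kPa: Δp = 140 hPa = 14000 Pa, q̄ = 0.0024 kg/kg → 0.0024 × 14000 / 9.8 = 3.43 mm
Layer 36–25 kPa: Δp = 110 hPa = 11000 Pa, q̄ = 0.0018 kg/kg → 0.0018 × 11000 / 9.8 = 2.02 mm
PW = 42.57 + 3.92 + 4.78 + 3.43 + 2.02 = 56.72 ≈ 56.7 mm.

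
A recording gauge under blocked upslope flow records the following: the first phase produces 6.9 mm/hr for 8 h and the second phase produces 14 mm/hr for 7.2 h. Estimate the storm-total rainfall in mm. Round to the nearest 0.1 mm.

Total = Σ Rᵢ Δtᵢ = 6.9 × 8 + 14 × 7.2
      = 55.2 + 100.8 = 156.0 mm.

total ≈ 156.0 mm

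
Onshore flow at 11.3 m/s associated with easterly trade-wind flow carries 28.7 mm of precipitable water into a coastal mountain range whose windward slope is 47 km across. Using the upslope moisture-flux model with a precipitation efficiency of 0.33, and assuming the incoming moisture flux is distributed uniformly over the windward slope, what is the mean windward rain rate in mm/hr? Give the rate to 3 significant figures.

R ≈ 8.20 mm/hr

Incoming column moisture flux per unit ridge length: F = V × PW = 11.3 × 28.7 = 324.31 mm·m/s.
Spread over the 47 km slope with efficiency ε = 0.33: R = ε·F/W = 0.33 × 324.31 / 47000 m = 2.277e-03 mm/s.
R = 2.277e-03 × 3600 = 8.20 mm/hr.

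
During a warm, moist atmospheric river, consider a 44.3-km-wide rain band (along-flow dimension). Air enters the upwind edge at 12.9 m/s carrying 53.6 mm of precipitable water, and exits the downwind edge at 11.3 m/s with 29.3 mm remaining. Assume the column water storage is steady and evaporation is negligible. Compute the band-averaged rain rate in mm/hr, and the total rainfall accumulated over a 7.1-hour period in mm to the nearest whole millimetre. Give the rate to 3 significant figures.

Column moisture flux per unit crosswind length is F = V × PW.
Inflow: F_in = 12.9 × 53.6 = 691.44 mm·m/s
Outflow: F_out = 11.3 × 29.3 = 331.09 mm·m/s
Steady-state rate R = (F_in − F_out)/L = (691.44 − 331.09) / 44300 m = 8.134e-03 mm/s.
R = 8.134e-03 × 3600 = 29.3 mm/hr.
Over 7.1 h: total = 29.3 × 7.1 = 208.03 ≈ 208 mm.

R ≈ 29.3 mm/hr; total ≈ 208 mm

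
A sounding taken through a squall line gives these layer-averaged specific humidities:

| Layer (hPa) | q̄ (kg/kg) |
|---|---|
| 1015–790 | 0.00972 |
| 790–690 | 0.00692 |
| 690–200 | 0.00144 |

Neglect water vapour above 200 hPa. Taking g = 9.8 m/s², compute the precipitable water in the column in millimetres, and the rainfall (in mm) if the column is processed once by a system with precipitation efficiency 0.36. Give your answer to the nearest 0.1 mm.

PW ≈ 36.6 mm; rainfall ≈ 13.2 mm

Precipitable water is the column-integrated vapour mass per unit area: PW = (1/g) Σ q̄ Δp, with q in kg/kg and Δp in Pa (1 kg/m² of water = 1 mm).
Layer 1015–790 hPa: Δp = 225 hPa = 22500 Pa, q̄ = 0.00972 kg/kg → 0.00972 × 22500 / 9.8 = 22.32 mm
Layer 790–690 hPa: Δp = 100 hPa = 10000 Pa, q̄ = 0.00692 kg/kg → 0.00692 × 10000 / 9.8 = 7.06 mm
Layer 690–200 hPa: Δp = 490 hPa = 49000 Pa, q̄ = 0.00144 kg/kg → 0.00144 × 49000 / 9.8 = 7.20 mm
PW = 22.32 + 7.06 + 7.20 = 36.58 ≈ 36.6 mm.
Rainfall = ε × PW = 0.36 × 36.6 = 13.2 mm.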